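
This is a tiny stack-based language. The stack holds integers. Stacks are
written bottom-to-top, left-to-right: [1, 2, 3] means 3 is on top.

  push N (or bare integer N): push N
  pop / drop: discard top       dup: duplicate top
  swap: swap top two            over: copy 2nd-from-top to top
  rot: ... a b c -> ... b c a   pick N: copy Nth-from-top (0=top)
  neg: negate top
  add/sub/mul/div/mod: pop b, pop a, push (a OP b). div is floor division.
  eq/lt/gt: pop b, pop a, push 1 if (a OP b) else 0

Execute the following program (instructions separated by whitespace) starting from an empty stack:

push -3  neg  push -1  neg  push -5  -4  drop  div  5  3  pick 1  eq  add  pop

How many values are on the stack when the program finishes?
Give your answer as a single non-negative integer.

Answer: 2

Derivation:
After 'push -3': stack = [-3] (depth 1)
After 'neg': stack = [3] (depth 1)
After 'push -1': stack = [3, -1] (depth 2)
After 'neg': stack = [3, 1] (depth 2)
After 'push -5': stack = [3, 1, -5] (depth 3)
After 'push -4': stack = [3, 1, -5, -4] (depth 4)
After 'drop': stack = [3, 1, -5] (depth 3)
After 'div': stack = [3, -1] (depth 2)
After 'push 5': stack = [3, -1, 5] (depth 3)
After 'push 3': stack = [3, -1, 5, 3] (depth 4)
After 'pick 1': stack = [3, -1, 5, 3, 5] (depth 5)
After 'eq': stack = [3, -1, 5, 0] (depth 4)
After 'add': stack = [3, -1, 5] (depth 3)
After 'pop': stack = [3, -1] (depth 2)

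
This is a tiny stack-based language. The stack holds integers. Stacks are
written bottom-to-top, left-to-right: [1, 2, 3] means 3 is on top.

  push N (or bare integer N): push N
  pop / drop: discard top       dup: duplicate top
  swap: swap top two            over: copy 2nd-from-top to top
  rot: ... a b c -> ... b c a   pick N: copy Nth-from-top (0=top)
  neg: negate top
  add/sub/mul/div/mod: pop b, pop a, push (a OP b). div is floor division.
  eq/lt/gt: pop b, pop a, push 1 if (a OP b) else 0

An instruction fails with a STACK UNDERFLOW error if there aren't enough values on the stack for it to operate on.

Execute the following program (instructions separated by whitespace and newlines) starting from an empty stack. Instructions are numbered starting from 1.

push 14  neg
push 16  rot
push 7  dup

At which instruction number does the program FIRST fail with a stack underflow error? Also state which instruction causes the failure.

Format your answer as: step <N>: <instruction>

Step 1 ('push 14'): stack = [14], depth = 1
Step 2 ('neg'): stack = [-14], depth = 1
Step 3 ('push 16'): stack = [-14, 16], depth = 2
Step 4 ('rot'): needs 3 value(s) but depth is 2 — STACK UNDERFLOW

Answer: step 4: rot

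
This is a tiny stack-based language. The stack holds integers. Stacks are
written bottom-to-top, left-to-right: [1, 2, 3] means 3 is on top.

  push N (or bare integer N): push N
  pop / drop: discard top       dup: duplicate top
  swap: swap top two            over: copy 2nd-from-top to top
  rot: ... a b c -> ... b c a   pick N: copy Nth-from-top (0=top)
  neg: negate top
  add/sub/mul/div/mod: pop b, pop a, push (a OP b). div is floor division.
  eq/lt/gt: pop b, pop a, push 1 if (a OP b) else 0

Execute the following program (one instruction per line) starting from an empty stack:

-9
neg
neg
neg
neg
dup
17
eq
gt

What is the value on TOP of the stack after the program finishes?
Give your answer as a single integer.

Answer: 0

Derivation:
After 'push -9': [-9]
After 'neg': [9]
After 'neg': [-9]
After 'neg': [9]
After 'neg': [-9]
After 'dup': [-9, -9]
After 'push 17': [-9, -9, 17]
After 'eq': [-9, 0]
After 'gt': [0]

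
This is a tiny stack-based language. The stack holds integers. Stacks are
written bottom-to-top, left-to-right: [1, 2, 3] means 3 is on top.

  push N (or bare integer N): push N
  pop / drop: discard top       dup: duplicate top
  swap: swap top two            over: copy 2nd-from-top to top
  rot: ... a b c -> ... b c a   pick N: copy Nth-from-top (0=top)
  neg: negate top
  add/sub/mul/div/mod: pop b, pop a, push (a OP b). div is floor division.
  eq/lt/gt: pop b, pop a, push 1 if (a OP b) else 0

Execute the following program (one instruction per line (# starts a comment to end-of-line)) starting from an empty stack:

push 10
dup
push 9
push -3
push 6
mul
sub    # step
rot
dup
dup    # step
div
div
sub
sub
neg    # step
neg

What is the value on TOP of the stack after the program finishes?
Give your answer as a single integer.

After 'push 10': [10]
After 'dup': [10, 10]
After 'push 9': [10, 10, 9]
After 'push -3': [10, 10, 9, -3]
After 'push 6': [10, 10, 9, -3, 6]
After 'mul': [10, 10, 9, -18]
After 'sub': [10, 10, 27]
After 'rot': [10, 27, 10]
After 'dup': [10, 27, 10, 10]
After 'dup': [10, 27, 10, 10, 10]
After 'div': [10, 27, 10, 1]
After 'div': [10, 27, 10]
After 'sub': [10, 17]
After 'sub': [-7]
After 'neg': [7]
After 'neg': [-7]

Answer: -7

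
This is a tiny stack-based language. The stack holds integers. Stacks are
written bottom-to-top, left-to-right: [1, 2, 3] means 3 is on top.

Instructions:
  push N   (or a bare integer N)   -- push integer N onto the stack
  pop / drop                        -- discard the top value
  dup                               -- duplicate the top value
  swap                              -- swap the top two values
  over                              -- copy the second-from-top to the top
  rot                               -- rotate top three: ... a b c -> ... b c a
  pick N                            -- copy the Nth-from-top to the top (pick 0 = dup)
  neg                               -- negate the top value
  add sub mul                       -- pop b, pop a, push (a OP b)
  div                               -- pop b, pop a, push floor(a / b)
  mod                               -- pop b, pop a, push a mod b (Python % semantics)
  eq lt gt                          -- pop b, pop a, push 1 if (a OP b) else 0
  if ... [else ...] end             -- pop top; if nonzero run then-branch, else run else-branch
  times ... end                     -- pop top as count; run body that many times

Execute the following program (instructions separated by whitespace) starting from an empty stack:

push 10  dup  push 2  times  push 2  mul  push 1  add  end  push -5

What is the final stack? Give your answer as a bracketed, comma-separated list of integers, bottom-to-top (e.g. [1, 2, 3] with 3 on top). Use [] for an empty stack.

After 'push 10': [10]
After 'dup': [10, 10]
After 'push 2': [10, 10, 2]
After 'times': [10, 10]
After 'push 2': [10, 10, 2]
After 'mul': [10, 20]
After 'push 1': [10, 20, 1]
After 'add': [10, 21]
After 'push 2': [10, 21, 2]
After 'mul': [10, 42]
After 'push 1': [10, 42, 1]
After 'add': [10, 43]
After 'push -5': [10, 43, -5]

Answer: [10, 43, -5]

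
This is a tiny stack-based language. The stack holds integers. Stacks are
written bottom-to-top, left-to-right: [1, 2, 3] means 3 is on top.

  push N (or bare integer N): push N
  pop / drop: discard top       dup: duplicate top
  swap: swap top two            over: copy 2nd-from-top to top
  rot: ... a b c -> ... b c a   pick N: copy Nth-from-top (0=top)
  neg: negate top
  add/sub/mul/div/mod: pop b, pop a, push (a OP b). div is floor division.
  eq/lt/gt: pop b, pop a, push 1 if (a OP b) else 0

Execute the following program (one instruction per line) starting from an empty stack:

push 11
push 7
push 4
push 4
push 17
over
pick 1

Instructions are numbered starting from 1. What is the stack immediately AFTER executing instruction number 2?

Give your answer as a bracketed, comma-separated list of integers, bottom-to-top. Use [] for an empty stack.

Step 1 ('push 11'): [11]
Step 2 ('push 7'): [11, 7]

Answer: [11, 7]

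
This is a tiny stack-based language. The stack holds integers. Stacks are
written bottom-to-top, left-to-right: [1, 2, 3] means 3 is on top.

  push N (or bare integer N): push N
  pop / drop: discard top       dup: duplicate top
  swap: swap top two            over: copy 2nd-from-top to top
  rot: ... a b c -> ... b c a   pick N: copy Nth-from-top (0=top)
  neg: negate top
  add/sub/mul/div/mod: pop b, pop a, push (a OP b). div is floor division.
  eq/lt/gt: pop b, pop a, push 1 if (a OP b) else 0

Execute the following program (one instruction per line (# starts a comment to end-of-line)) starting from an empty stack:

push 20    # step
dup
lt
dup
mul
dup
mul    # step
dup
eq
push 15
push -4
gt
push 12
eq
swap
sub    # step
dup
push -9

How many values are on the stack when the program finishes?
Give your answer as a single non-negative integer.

Answer: 3

Derivation:
After 'push 20': stack = [20] (depth 1)
After 'dup': stack = [20, 20] (depth 2)
After 'lt': stack = [0] (depth 1)
After 'dup': stack = [0, 0] (depth 2)
After 'mul': stack = [0] (depth 1)
After 'dup': stack = [0, 0] (depth 2)
After 'mul': stack = [0] (depth 1)
After 'dup': stack = [0, 0] (depth 2)
After 'eq': stack = [1] (depth 1)
After 'push 15': stack = [1, 15] (depth 2)
After 'push -4': stack = [1, 15, -4] (depth 3)
After 'gt': stack = [1, 1] (depth 2)
After 'push 12': stack = [1, 1, 12] (depth 3)
After 'eq': stack = [1, 0] (depth 2)
After 'swap': stack = [0, 1] (depth 2)
After 'sub': stack = [-1] (depth 1)
After 'dup': stack = [-1, -1] (depth 2)
After 'push -9': stack = [-1, -1, -9] (depth 3)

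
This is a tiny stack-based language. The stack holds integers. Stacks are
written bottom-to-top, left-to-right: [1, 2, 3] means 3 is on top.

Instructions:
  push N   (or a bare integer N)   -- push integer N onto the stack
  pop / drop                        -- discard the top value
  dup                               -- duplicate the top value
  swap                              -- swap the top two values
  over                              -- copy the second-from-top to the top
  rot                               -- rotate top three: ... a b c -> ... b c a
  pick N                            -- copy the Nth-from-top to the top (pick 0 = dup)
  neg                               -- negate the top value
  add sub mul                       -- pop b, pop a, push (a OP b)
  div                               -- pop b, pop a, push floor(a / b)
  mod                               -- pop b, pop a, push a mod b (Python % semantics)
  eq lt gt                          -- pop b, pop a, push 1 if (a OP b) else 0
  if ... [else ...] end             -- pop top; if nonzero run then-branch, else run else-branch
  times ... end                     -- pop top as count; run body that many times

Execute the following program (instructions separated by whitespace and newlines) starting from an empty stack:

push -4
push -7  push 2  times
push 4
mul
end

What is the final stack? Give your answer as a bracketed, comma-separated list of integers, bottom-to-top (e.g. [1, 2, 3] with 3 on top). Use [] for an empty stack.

After 'push -4': [-4]
After 'push -7': [-4, -7]
After 'push 2': [-4, -7, 2]
After 'times': [-4, -7]
After 'push 4': [-4, -7, 4]
After 'mul': [-4, -28]
After 'push 4': [-4, -28, 4]
After 'mul': [-4, -112]

Answer: [-4, -112]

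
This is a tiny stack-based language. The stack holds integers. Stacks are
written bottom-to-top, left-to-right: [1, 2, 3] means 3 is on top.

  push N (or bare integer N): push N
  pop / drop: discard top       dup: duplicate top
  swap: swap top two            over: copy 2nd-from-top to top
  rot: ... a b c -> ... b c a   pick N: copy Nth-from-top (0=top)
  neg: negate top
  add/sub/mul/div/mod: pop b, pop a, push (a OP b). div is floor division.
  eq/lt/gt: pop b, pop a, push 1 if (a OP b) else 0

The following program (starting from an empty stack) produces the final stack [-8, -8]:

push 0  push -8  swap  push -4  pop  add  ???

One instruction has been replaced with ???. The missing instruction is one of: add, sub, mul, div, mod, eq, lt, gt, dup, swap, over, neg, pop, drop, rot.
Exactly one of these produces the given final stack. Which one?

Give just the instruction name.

Answer: dup

Derivation:
Stack before ???: [-8]
Stack after ???:  [-8, -8]
The instruction that transforms [-8] -> [-8, -8] is: dup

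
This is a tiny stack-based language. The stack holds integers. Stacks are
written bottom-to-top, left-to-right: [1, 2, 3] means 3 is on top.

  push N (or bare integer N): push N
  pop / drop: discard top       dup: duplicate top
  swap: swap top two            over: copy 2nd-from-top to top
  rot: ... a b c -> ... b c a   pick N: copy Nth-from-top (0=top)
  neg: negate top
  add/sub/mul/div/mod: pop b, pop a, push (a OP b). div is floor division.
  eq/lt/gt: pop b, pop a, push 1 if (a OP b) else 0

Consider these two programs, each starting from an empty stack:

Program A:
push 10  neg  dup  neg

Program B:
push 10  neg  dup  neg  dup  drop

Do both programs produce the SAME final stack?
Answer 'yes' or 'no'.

Program A trace:
  After 'push 10': [10]
  After 'neg': [-10]
  After 'dup': [-10, -10]
  After 'neg': [-10, 10]
Program A final stack: [-10, 10]

Program B trace:
  After 'push 10': [10]
  After 'neg': [-10]
  After 'dup': [-10, -10]
  After 'neg': [-10, 10]
  After 'dup': [-10, 10, 10]
  After 'drop': [-10, 10]
Program B final stack: [-10, 10]
Same: yes

Answer: yes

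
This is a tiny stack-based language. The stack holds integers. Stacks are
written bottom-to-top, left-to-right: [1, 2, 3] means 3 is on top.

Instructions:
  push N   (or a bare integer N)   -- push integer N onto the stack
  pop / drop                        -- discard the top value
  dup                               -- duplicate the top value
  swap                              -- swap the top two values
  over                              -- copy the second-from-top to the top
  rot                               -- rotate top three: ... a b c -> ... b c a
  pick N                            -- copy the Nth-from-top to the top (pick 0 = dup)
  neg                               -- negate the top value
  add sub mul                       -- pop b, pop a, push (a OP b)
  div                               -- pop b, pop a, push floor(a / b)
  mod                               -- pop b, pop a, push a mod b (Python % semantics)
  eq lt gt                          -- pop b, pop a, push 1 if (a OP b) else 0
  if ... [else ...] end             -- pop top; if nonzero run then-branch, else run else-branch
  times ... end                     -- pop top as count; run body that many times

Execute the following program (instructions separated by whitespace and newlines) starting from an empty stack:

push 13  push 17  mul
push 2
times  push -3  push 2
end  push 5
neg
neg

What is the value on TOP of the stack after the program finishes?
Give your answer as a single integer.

Answer: 5

Derivation:
After 'push 13': [13]
After 'push 17': [13, 17]
After 'mul': [221]
After 'push 2': [221, 2]
After 'times': [221]
After 'push -3': [221, -3]
After 'push 2': [221, -3, 2]
After 'push -3': [221, -3, 2, -3]
After 'push 2': [221, -3, 2, -3, 2]
After 'push 5': [221, -3, 2, -3, 2, 5]
After 'neg': [221, -3, 2, -3, 2, -5]
After 'neg': [221, -3, 2, -3, 2, 5]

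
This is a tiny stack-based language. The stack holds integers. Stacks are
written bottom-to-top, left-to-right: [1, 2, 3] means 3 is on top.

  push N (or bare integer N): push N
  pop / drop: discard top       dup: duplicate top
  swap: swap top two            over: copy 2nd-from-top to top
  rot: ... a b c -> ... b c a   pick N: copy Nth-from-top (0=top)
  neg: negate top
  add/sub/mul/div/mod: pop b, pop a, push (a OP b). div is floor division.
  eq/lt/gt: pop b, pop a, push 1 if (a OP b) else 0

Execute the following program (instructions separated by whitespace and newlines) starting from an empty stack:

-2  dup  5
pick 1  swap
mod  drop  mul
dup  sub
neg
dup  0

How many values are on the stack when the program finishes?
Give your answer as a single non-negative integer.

After 'push -2': stack = [-2] (depth 1)
After 'dup': stack = [-2, -2] (depth 2)
After 'push 5': stack = [-2, -2, 5] (depth 3)
After 'pick 1': stack = [-2, -2, 5, -2] (depth 4)
After 'swap': stack = [-2, -2, -2, 5] (depth 4)
After 'mod': stack = [-2, -2, 3] (depth 3)
After 'drop': stack = [-2, -2] (depth 2)
After 'mul': stack = [4] (depth 1)
After 'dup': stack = [4, 4] (depth 2)
After 'sub': stack = [0] (depth 1)
After 'neg': stack = [0] (depth 1)
After 'dup': stack = [0, 0] (depth 2)
After 'push 0': stack = [0, 0, 0] (depth 3)

Answer: 3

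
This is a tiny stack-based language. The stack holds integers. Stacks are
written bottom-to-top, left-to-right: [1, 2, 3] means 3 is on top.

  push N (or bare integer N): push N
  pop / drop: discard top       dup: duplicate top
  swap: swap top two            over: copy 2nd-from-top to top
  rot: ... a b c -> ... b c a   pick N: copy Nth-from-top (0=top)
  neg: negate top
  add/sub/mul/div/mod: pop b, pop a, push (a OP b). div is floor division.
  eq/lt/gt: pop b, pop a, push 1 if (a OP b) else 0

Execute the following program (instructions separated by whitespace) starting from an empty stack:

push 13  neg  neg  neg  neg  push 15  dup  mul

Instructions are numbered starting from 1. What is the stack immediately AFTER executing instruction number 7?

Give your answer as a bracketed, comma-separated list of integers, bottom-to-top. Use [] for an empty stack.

Step 1 ('push 13'): [13]
Step 2 ('neg'): [-13]
Step 3 ('neg'): [13]
Step 4 ('neg'): [-13]
Step 5 ('neg'): [13]
Step 6 ('push 15'): [13, 15]
Step 7 ('dup'): [13, 15, 15]

Answer: [13, 15, 15]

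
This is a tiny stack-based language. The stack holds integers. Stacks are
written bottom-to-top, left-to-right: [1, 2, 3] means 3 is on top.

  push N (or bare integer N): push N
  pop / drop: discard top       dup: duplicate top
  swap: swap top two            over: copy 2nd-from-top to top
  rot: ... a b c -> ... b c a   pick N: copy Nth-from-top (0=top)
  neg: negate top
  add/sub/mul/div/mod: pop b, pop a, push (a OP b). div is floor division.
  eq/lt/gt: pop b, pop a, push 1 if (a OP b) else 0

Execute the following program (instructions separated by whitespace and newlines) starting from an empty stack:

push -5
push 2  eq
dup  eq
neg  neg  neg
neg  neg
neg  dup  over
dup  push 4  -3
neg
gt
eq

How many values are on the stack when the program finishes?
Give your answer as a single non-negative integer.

Answer: 4

Derivation:
After 'push -5': stack = [-5] (depth 1)
After 'push 2': stack = [-5, 2] (depth 2)
After 'eq': stack = [0] (depth 1)
After 'dup': stack = [0, 0] (depth 2)
After 'eq': stack = [1] (depth 1)
After 'neg': stack = [-1] (depth 1)
After 'neg': stack = [1] (depth 1)
After 'neg': stack = [-1] (depth 1)
After 'neg': stack = [1] (depth 1)
After 'neg': stack = [-1] (depth 1)
After 'neg': stack = [1] (depth 1)
After 'dup': stack = [1, 1] (depth 2)
After 'over': stack = [1, 1, 1] (depth 3)
After 'dup': stack = [1, 1, 1, 1] (depth 4)
After 'push 4': stack = [1, 1, 1, 1, 4] (depth 5)
After 'push -3': stack = [1, 1, 1, 1, 4, -3] (depth 6)
After 'neg': stack = [1, 1, 1, 1, 4, 3] (depth 6)
After 'gt': stack = [1, 1, 1, 1, 1] (depth 5)
After 'eq': stack = [1, 1, 1, 1] (depth 4)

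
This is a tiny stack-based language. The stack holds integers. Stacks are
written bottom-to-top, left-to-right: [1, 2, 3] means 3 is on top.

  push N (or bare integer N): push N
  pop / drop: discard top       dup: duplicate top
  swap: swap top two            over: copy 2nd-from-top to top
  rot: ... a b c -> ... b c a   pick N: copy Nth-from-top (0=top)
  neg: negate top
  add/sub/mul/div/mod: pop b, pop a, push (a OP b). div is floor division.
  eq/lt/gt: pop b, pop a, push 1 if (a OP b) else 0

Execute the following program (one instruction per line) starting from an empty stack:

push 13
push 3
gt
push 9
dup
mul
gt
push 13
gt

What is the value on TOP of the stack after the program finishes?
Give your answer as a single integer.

After 'push 13': [13]
After 'push 3': [13, 3]
After 'gt': [1]
After 'push 9': [1, 9]
After 'dup': [1, 9, 9]
After 'mul': [1, 81]
After 'gt': [0]
After 'push 13': [0, 13]
After 'gt': [0]

Answer: 0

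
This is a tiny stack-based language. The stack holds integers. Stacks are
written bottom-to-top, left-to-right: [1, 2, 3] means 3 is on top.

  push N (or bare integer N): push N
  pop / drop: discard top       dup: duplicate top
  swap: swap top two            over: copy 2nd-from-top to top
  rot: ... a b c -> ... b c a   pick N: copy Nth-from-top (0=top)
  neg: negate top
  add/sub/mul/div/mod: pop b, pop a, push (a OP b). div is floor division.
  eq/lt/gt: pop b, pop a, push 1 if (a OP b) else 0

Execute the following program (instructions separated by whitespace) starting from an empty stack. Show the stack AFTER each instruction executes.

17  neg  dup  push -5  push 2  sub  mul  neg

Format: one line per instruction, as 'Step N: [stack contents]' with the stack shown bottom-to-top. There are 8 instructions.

Step 1: [17]
Step 2: [-17]
Step 3: [-17, -17]
Step 4: [-17, -17, -5]
Step 5: [-17, -17, -5, 2]
Step 6: [-17, -17, -7]
Step 7: [-17, 119]
Step 8: [-17, -119]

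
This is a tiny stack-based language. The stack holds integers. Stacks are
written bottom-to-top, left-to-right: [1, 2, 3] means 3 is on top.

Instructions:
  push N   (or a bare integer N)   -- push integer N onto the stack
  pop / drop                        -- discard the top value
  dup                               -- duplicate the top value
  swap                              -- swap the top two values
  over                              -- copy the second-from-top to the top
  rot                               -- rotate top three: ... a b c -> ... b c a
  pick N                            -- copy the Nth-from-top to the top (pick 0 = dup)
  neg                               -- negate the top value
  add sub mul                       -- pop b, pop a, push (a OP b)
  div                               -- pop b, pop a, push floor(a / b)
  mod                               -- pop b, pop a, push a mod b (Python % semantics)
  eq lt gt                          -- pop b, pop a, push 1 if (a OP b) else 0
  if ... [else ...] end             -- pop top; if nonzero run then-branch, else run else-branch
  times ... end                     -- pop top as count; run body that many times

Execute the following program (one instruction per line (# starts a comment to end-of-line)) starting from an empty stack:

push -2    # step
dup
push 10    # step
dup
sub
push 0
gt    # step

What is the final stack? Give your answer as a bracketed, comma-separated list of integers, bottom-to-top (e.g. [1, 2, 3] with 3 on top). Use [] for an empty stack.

After 'push -2': [-2]
After 'dup': [-2, -2]
After 'push 10': [-2, -2, 10]
After 'dup': [-2, -2, 10, 10]
After 'sub': [-2, -2, 0]
After 'push 0': [-2, -2, 0, 0]
After 'gt': [-2, -2, 0]

Answer: [-2, -2, 0]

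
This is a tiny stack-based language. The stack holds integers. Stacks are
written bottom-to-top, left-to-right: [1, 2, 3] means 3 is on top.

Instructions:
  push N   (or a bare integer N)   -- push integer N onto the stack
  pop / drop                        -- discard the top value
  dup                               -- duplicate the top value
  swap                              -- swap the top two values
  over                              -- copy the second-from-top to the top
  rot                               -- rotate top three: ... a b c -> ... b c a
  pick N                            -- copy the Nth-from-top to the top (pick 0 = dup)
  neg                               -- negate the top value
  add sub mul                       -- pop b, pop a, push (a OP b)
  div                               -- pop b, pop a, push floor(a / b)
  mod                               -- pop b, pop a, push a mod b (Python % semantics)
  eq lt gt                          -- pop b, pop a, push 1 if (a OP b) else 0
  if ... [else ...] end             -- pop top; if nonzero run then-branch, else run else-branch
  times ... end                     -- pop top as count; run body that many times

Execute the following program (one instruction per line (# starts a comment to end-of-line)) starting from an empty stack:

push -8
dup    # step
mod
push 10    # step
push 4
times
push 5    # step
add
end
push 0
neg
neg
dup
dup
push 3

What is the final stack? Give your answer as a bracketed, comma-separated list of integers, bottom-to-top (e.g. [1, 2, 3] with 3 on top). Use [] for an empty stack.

After 'push -8': [-8]
After 'dup': [-8, -8]
After 'mod': [0]
After 'push 10': [0, 10]
After 'push 4': [0, 10, 4]
After 'times': [0, 10]
After 'push 5': [0, 10, 5]
After 'add': [0, 15]
After 'push 5': [0, 15, 5]
After 'add': [0, 20]
After 'push 5': [0, 20, 5]
After 'add': [0, 25]
After 'push 5': [0, 25, 5]
After 'add': [0, 30]
After 'push 0': [0, 30, 0]
After 'neg': [0, 30, 0]
After 'neg': [0, 30, 0]
After 'dup': [0, 30, 0, 0]
After 'dup': [0, 30, 0, 0, 0]
After 'push 3': [0, 30, 0, 0, 0, 3]

Answer: [0, 30, 0, 0, 0, 3]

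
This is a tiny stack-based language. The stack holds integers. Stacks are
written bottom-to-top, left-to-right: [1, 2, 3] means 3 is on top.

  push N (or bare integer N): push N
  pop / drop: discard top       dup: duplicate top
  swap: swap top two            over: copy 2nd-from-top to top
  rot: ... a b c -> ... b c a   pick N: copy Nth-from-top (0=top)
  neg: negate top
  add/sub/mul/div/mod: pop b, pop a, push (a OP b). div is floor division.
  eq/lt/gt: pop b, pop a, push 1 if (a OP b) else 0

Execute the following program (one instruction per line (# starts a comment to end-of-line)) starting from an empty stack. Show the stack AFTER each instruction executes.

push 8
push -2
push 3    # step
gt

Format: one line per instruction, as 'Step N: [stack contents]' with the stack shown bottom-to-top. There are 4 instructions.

Step 1: [8]
Step 2: [8, -2]
Step 3: [8, -2, 3]
Step 4: [8, 0]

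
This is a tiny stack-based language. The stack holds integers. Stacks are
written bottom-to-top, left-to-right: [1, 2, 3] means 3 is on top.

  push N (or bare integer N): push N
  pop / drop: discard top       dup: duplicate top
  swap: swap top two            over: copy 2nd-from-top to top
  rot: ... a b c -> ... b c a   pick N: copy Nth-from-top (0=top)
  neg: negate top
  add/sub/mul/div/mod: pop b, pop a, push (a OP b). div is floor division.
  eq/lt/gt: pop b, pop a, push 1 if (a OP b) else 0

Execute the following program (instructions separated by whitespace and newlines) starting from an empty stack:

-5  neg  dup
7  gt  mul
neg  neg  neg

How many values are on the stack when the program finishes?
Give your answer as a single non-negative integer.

After 'push -5': stack = [-5] (depth 1)
After 'neg': stack = [5] (depth 1)
After 'dup': stack = [5, 5] (depth 2)
After 'push 7': stack = [5, 5, 7] (depth 3)
After 'gt': stack = [5, 0] (depth 2)
After 'mul': stack = [0] (depth 1)
After 'neg': stack = [0] (depth 1)
After 'neg': stack = [0] (depth 1)
After 'neg': stack = [0] (depth 1)

Answer: 1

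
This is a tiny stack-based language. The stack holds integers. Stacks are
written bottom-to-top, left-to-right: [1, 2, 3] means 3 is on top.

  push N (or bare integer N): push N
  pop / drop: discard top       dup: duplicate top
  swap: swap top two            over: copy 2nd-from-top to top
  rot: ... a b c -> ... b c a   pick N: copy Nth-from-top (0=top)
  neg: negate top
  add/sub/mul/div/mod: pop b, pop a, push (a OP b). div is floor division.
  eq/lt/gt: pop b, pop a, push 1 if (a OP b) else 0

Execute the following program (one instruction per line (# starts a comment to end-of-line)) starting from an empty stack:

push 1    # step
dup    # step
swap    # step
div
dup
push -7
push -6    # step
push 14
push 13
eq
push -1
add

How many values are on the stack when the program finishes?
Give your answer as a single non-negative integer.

Answer: 5

Derivation:
After 'push 1': stack = [1] (depth 1)
After 'dup': stack = [1, 1] (depth 2)
After 'swap': stack = [1, 1] (depth 2)
After 'div': stack = [1] (depth 1)
After 'dup': stack = [1, 1] (depth 2)
After 'push -7': stack = [1, 1, -7] (depth 3)
After 'push -6': stack = [1, 1, -7, -6] (depth 4)
After 'push 14': stack = [1, 1, -7, -6, 14] (depth 5)
After 'push 13': stack = [1, 1, -7, -6, 14, 13] (depth 6)
After 'eq': stack = [1, 1, -7, -6, 0] (depth 5)
After 'push -1': stack = [1, 1, -7, -6, 0, -1] (depth 6)
After 'add': stack = [1, 1, -7, -6, -1] (depth 5)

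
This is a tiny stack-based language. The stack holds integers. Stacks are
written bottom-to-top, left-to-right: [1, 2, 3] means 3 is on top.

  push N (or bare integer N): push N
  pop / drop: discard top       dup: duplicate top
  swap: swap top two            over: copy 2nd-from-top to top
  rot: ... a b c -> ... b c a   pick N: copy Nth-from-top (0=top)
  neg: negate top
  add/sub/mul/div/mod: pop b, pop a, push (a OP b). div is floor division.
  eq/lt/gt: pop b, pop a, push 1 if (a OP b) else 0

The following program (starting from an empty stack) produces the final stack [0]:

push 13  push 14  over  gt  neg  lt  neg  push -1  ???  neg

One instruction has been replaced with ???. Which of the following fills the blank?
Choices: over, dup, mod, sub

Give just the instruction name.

Answer: mod

Derivation:
Stack before ???: [0, -1]
Stack after ???:  [0]
Checking each choice:
  over: produces [0, -1, 0]
  dup: produces [0, -1, 1]
  mod: MATCH
  sub: produces [-1]


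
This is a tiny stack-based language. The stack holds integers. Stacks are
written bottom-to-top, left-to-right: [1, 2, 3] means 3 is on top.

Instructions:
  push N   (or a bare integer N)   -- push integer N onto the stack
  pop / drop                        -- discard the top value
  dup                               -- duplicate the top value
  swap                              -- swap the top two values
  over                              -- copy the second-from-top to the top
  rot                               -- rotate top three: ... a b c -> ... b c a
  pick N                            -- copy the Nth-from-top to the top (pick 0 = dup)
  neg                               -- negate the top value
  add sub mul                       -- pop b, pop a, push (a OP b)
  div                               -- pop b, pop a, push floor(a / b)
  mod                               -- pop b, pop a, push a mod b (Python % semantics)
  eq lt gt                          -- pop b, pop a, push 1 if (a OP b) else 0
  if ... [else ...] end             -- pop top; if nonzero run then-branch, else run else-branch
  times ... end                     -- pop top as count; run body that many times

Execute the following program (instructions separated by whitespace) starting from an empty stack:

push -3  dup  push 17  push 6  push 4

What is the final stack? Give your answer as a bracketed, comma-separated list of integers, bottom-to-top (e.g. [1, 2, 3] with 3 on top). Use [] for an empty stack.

Answer: [-3, -3, 17, 6, 4]

Derivation:
After 'push -3': [-3]
After 'dup': [-3, -3]
After 'push 17': [-3, -3, 17]
After 'push 6': [-3, -3, 17, 6]
After 'push 4': [-3, -3, 17, 6, 4]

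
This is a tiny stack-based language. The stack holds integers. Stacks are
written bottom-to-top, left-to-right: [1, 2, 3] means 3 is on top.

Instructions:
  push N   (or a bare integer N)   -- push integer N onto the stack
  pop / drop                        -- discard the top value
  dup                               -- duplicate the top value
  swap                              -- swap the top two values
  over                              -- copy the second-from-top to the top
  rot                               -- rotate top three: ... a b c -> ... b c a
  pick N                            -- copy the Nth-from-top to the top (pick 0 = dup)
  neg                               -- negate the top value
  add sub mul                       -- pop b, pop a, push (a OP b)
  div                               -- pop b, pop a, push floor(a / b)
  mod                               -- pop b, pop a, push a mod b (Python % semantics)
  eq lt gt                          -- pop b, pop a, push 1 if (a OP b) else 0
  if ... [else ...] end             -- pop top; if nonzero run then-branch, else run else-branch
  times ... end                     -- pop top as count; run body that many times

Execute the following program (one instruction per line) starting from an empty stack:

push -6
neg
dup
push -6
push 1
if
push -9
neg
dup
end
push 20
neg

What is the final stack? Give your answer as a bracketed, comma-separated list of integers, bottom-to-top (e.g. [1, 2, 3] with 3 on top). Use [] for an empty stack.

Answer: [6, 6, -6, 9, 9, -20]

Derivation:
After 'push -6': [-6]
After 'neg': [6]
After 'dup': [6, 6]
After 'push -6': [6, 6, -6]
After 'push 1': [6, 6, -6, 1]
After 'if': [6, 6, -6]
After 'push -9': [6, 6, -6, -9]
After 'neg': [6, 6, -6, 9]
After 'dup': [6, 6, -6, 9, 9]
After 'push 20': [6, 6, -6, 9, 9, 20]
After 'neg': [6, 6, -6, 9, 9, -20]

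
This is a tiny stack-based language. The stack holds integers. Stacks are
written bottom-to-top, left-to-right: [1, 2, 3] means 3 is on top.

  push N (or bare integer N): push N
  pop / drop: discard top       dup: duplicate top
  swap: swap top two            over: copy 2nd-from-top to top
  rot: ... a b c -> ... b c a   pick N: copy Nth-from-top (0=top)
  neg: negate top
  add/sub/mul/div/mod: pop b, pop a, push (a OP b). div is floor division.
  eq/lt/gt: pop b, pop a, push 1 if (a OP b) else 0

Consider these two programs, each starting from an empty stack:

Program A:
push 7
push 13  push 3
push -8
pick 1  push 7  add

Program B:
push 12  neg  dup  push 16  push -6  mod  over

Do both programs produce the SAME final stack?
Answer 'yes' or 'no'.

Program A trace:
  After 'push 7': [7]
  After 'push 13': [7, 13]
  After 'push 3': [7, 13, 3]
  After 'push -8': [7, 13, 3, -8]
  After 'pick 1': [7, 13, 3, -8, 3]
  After 'push 7': [7, 13, 3, -8, 3, 7]
  After 'add': [7, 13, 3, -8, 10]
Program A final stack: [7, 13, 3, -8, 10]

Program B trace:
  After 'push 12': [12]
  After 'neg': [-12]
  After 'dup': [-12, -12]
  After 'push 16': [-12, -12, 16]
  After 'push -6': [-12, -12, 16, -6]
  After 'mod': [-12, -12, -2]
  After 'over': [-12, -12, -2, -12]
Program B final stack: [-12, -12, -2, -12]
Same: no

Answer: no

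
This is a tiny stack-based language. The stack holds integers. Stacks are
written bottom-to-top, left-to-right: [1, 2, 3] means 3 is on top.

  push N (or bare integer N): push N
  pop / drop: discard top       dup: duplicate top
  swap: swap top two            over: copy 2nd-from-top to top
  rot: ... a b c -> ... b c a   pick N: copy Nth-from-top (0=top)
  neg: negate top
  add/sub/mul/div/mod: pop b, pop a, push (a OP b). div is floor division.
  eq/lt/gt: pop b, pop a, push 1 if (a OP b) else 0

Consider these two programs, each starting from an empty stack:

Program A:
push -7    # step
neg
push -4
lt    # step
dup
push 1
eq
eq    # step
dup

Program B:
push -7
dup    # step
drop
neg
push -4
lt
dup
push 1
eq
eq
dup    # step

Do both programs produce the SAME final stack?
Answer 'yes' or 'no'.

Program A trace:
  After 'push -7': [-7]
  After 'neg': [7]
  After 'push -4': [7, -4]
  After 'lt': [0]
  After 'dup': [0, 0]
  After 'push 1': [0, 0, 1]
  After 'eq': [0, 0]
  After 'eq': [1]
  After 'dup': [1, 1]
Program A final stack: [1, 1]

Program B trace:
  After 'push -7': [-7]
  After 'dup': [-7, -7]
  After 'drop': [-7]
  After 'neg': [7]
  After 'push -4': [7, -4]
  After 'lt': [0]
  After 'dup': [0, 0]
  After 'push 1': [0, 0, 1]
  After 'eq': [0, 0]
  After 'eq': [1]
  After 'dup': [1, 1]
Program B final stack: [1, 1]
Same: yes

Answer: yes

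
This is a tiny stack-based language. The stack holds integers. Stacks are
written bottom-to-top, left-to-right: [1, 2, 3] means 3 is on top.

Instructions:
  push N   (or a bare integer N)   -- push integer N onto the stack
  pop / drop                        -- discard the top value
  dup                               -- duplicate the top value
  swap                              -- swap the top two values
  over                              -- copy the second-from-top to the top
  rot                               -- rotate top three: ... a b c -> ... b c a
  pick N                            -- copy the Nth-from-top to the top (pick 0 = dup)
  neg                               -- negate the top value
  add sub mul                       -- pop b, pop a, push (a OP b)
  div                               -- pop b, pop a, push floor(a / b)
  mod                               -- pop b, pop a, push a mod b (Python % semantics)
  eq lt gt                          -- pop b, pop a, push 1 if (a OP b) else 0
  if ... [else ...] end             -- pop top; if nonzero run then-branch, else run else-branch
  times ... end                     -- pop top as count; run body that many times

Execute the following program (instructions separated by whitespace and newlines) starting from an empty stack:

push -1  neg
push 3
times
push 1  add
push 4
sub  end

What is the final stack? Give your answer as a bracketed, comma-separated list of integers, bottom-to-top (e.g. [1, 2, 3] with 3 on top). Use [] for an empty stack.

Answer: [-8]

Derivation:
After 'push -1': [-1]
After 'neg': [1]
After 'push 3': [1, 3]
After 'times': [1]
After 'push 1': [1, 1]
After 'add': [2]
After 'push 4': [2, 4]
After 'sub': [-2]
After 'push 1': [-2, 1]
After 'add': [-1]
After 'push 4': [-1, 4]
After 'sub': [-5]
After 'push 1': [-5, 1]
After 'add': [-4]
After 'push 4': [-4, 4]
After 'sub': [-8]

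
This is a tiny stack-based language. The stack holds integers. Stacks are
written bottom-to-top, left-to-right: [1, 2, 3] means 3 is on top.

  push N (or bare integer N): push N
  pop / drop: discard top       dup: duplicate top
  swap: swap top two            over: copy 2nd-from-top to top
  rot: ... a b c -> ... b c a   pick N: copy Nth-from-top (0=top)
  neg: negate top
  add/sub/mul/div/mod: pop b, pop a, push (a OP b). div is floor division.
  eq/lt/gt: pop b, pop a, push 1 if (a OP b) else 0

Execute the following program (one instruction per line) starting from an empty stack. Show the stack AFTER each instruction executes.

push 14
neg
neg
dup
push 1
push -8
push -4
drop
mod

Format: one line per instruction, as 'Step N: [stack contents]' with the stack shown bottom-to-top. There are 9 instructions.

Step 1: [14]
Step 2: [-14]
Step 3: [14]
Step 4: [14, 14]
Step 5: [14, 14, 1]
Step 6: [14, 14, 1, -8]
Step 7: [14, 14, 1, -8, -4]
Step 8: [14, 14, 1, -8]
Step 9: [14, 14, -7]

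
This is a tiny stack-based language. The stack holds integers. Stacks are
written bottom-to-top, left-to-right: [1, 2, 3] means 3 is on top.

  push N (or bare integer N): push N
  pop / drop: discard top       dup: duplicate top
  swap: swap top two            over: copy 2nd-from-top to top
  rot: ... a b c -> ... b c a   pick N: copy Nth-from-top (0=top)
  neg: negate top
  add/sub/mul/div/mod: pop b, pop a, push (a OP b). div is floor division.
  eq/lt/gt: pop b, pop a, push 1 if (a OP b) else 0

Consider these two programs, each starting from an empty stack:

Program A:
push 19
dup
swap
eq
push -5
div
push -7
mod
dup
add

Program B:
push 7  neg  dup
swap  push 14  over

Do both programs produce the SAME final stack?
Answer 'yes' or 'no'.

Answer: no

Derivation:
Program A trace:
  After 'push 19': [19]
  After 'dup': [19, 19]
  After 'swap': [19, 19]
  After 'eq': [1]
  After 'push -5': [1, -5]
  After 'div': [-1]
  After 'push -7': [-1, -7]
  After 'mod': [-1]
  After 'dup': [-1, -1]
  After 'add': [-2]
Program A final stack: [-2]

Program B trace:
  After 'push 7': [7]
  After 'neg': [-7]
  After 'dup': [-7, -7]
  After 'swap': [-7, -7]
  After 'push 14': [-7, -7, 14]
  After 'over': [-7, -7, 14, -7]
Program B final stack: [-7, -7, 14, -7]
Same: no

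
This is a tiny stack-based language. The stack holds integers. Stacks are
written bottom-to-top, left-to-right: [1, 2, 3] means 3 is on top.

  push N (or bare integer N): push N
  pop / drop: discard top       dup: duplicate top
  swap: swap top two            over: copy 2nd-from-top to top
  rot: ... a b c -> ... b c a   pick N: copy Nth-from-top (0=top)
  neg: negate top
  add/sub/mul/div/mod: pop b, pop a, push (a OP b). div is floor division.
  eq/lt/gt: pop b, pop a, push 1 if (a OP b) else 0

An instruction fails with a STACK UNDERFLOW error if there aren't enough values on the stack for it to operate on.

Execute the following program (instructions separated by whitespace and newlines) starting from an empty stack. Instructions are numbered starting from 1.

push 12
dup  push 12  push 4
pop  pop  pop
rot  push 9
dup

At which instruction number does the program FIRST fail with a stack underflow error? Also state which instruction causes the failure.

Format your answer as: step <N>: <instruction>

Answer: step 8: rot

Derivation:
Step 1 ('push 12'): stack = [12], depth = 1
Step 2 ('dup'): stack = [12, 12], depth = 2
Step 3 ('push 12'): stack = [12, 12, 12], depth = 3
Step 4 ('push 4'): stack = [12, 12, 12, 4], depth = 4
Step 5 ('pop'): stack = [12, 12, 12], depth = 3
Step 6 ('pop'): stack = [12, 12], depth = 2
Step 7 ('pop'): stack = [12], depth = 1
Step 8 ('rot'): needs 3 value(s) but depth is 1 — STACK UNDERFLOW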